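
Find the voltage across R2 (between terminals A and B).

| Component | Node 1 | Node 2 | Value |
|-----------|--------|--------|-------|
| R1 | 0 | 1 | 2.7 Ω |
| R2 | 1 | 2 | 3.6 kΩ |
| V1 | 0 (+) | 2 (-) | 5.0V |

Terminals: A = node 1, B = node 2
R1 and R2 are in series across V1 (node 0 → node 1 → node 2), and the output A–B is taken across R2, so this is a voltage divider.
Series current: I = V1/(R1 + R2) = 5/(2.7 + 3600) = 5/3603 = 0.001388 A
V_R2 = I × R2 = V1 × R2/(R1 + R2) = 5 × 3600/3603 = 4.996 V

Final answer: 4.996 V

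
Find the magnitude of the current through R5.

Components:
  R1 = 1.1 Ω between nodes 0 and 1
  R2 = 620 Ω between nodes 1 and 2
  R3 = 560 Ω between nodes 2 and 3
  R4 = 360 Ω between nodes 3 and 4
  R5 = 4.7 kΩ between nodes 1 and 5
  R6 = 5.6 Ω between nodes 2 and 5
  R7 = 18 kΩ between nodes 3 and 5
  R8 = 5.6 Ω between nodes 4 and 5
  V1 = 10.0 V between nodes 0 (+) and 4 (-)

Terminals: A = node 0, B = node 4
Nodal analysis, taking node 4 as the 0 V reference.
Source V1 fixes V_0 = 10 V.
KCL at each unknown node (sum of currents leaving = 0; resistances in Ω):
  Node 1: (V_1 - 10)/1.1 + (V_1 - V_2)/620 + (V_1 - V_5)/4700 = 0
  Node 2: (V_2 - V_1)/620 + (V_2 - V_3)/560 + (V_2 - V_5)/5.6 = 0
  Node 3: (V_3 - V_2)/560 + (V_3 - 0)/360 + (V_3 - V_5)/18000 = 0
  Node 5: (V_5 - V_1)/4700 + (V_5 - V_2)/5.6 + (V_5 - V_3)/18000 + (V_5 - 0)/5.6 = 0
Collecting terms (coefficients in siemens):
  0.9109·V_1 - 0.001613·V_2 - 0.0002128·V_5 = 9.091
  0.182·V_2 - 0.001613·V_1 - 0.001786·V_3 - 0.1786·V_5 = 0
  0.004619·V_3 - 0.001786·V_2 - 0.00005556·V_5 = 0
  0.3574·V_5 - 0.0002128·V_1 - 0.1786·V_2 - 0.00005556·V_3 = 0
Solving these 4 simultaneous equations (Gaussian elimination) gives:
  V_1 = 9.98 V, V_2 = 0.1864 V, V_3 = 0.07326 V, V_5 = 0.09909 V
I_R5 = (V_1 - V_5)/R5 = (9.98 - 0.09909)/4700 = 0.002102 A
|I_R5| = 0.002102 A

Final answer: |I_R5| = 0.002102 A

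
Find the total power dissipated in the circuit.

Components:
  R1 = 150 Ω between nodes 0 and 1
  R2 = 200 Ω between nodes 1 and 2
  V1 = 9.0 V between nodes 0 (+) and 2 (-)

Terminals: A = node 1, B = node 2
Nodal analysis, taking node 2 as the 0 V reference.
Source V1 fixes V_0 = 9 V.
KCL at each unknown node (sum of currents leaving = 0; resistances in Ω):
  Node 1: (V_1 - 9)/150 + (V_1 - 0)/200 = 0
Collecting terms: 0.01167 × V_1 = 0.06  =>  V_1 = 5.143 V
Power in each resistor, P = (ΔV)²/R:
  P_R1 = (9 - 5.143)²/150 = 0.09918 W
  P_R2 = (5.143 - 0)²/200 = 0.1322 W
P_total = P_R1 + P_R2 = 0.2314 W

Final answer: 0.2314 W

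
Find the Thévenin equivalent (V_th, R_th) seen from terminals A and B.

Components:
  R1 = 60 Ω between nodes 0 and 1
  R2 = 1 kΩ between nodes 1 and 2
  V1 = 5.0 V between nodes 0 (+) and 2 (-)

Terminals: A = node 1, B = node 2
Step 1 — V_th is the open-circuit voltage V_A - V_B (nothing connected across the terminals).
Nodal analysis, taking node 2 as the 0 V reference.
Source V1 fixes V_0 = 5 V.
KCL at each unknown node (sum of currents leaving = 0; resistances in Ω):
  Node 1: (V_1 - 5)/60 + (V_1 - 0)/1000 = 0
Collecting terms: 0.01767 × V_1 = 0.08333  =>  V_1 = 4.717 V
V_th = V_1 - V_2 = 4.717 - 0 = 4.717 V
Step 2 — R_th: zero the source — replace V1 by a short circuit (node 2 merges into node 0) — and find the resistance seen between A (node 1) and B (node 0).
Reduce the network between node 1 (A) and node 0 (B) by series/parallel combination:
  Rp1 = R1 ‖ R2 (parallel, both between nodes 0 and 1) = 1/(1/60 + 1/1000) = 56.6 Ω
R_th = 56.6 Ω

Final answer: V_th = 4.717 V, R_th = 56.6 Ω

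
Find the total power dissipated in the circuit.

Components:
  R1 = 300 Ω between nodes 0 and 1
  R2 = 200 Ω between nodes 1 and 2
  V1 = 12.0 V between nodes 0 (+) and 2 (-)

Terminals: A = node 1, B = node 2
Nodal analysis, taking node 2 as the 0 V reference.
Source V1 fixes V_0 = 12 V.
KCL at each unknown node (sum of currents leaving = 0; resistances in Ω):
  Node 1: (V_1 - 12)/300 + (V_1 - 0)/200 = 0
Collecting terms: 0.008333 × V_1 = 0.04  =>  V_1 = 4.8 V
Power in each resistor, P = (ΔV)²/R:
  P_R1 = (12 - 4.8)²/300 = 0.1728 W
  P_R2 = (4.8 - 0)²/200 = 0.1152 W
P_total = P_R1 + P_R2 = 0.288 W

Final answer: 0.288 W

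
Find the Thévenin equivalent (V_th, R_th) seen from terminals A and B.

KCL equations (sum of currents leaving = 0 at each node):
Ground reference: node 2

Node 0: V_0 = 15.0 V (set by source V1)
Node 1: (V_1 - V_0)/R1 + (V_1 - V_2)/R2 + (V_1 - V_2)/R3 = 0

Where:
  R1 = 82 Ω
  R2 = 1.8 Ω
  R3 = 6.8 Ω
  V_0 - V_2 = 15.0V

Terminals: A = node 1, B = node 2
Step 1 — V_th is the open-circuit voltage V_A - V_B (nothing connected across the terminals).
Nodal analysis, taking node 2 as the 0 V reference.
Source V1 fixes V_0 = 15 V.
KCL at each unknown node (sum of currents leaving = 0; resistances in Ω):
  Node 1: (V_1 - 15)/82 + (V_1 - 0)/1.8 + (V_1 - 0)/6.8 = 0
Collecting terms: 0.7148 × V_1 = 0.1829  =>  V_1 = 0.2559 V
V_th = V_1 - V_2 = 0.2559 - 0 = 0.2559 V
Step 2 — R_th: zero the source — replace V1 by a short circuit (node 2 merges into node 0) — and find the resistance seen between A (node 1) and B (node 0).
Reduce the network between node 1 (A) and node 0 (B) by series/parallel combination:
  Rp1 = R1 ‖ R2 ‖ R3 (parallel, all between nodes 0 and 1) = 1/(1/82 + 1/1.8 + 1/6.8) = 1.399 Ω
R_th = 1.399 Ω

Final answer: V_th = 0.2559 V, R_th = 1.399 Ω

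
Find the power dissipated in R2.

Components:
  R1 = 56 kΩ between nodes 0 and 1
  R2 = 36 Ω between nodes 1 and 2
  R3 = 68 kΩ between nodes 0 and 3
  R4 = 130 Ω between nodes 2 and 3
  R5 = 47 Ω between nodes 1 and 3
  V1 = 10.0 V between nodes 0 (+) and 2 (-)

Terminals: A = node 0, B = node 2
Nodal analysis, taking node 2 as the 0 V reference.
Source V1 fixes V_0 = 10 V.
KCL at each unknown node (sum of currents leaving = 0; resistances in Ω):
  Node 1: (V_1 - 10)/56000 + (V_1 - 0)/36 + (V_1 - V_3)/47 = 0
  Node 3: (V_3 - 10)/68000 + (V_3 - 0)/130 + (V_3 - V_1)/47 = 0
Collecting terms (coefficients in siemens):
  0.04907·V_1 - 0.02128·V_3 = 0.0001786
  0.02898·V_3 - 0.02128·V_1 = 0.0001471
Determinant D = (0.04907)(0.02898) - (-0.02128)(-0.02128) = 0.0009696
V_1 = [(0.0001786)(0.02898) - (-0.02128)(0.0001471)]/D = 0.008565 V
V_3 = [(0.04907)(0.0001471) - (0.0001786)(-0.02128)]/D = 0.01136 V
I_R2 = (V_1 - V_2)/R2 = (0.008565 - 0)/36 = 0.0002379 A
P_R2 = I_R2² × R2 = (0.0002379)² × 36 = 0.000002038 W

Final answer: 2.038e-06 W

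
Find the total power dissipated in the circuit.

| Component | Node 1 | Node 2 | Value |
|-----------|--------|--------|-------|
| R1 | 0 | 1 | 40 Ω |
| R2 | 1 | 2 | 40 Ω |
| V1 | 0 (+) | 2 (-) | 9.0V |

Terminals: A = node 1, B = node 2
Nodal analysis, taking node 2 as the 0 V reference.
Source V1 fixes V_0 = 9 V.
KCL at each unknown node (sum of currents leaving = 0; resistances in Ω):
  Node 1: (V_1 - 9)/40 + (V_1 - 0)/40 = 0
Collecting terms: 0.05 × V_1 = 0.225  =>  V_1 = 4.5 V
Power in each resistor, P = (ΔV)²/R:
  P_R1 = (9 - 4.5)²/40 = 0.5062 W
  P_R2 = (4.5 - 0)²/40 = 0.5062 W
P_total = P_R1 + P_R2 = 1.012 W

Final answer: 1.012 W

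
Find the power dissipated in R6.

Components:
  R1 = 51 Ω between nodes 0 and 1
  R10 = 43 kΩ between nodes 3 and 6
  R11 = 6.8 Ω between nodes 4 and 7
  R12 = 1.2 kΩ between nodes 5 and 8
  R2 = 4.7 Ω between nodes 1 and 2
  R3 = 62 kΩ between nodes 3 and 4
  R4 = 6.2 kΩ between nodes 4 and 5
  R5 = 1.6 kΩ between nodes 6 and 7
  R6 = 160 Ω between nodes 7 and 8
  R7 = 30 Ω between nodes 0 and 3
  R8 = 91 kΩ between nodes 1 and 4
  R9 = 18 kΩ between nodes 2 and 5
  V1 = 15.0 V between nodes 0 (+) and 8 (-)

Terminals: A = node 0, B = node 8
Nodal analysis, taking node 8 as the 0 V reference.
Source V1 fixes V_0 = 15 V.
KCL at each unknown node (sum of currents leaving = 0; resistances in Ω):
  Node 1: (V_1 - 15)/51 + (V_1 - V_2)/4.7 + (V_1 - V_4)/91000 = 0
  Node 2: (V_2 - V_1)/4.7 + (V_2 - V_5)/18000 = 0
  Node 3: (V_3 - V_4)/62000 + (V_3 - 15)/30 + (V_3 - V_6)/43000 = 0
  Node 4: (V_4 - V_3)/62000 + (V_4 - V_5)/6200 + (V_4 - V_1)/91000 + (V_4 - V_7)/6.8 = 0
  Node 5: (V_5 - V_4)/6200 + (V_5 - V_2)/18000 + (V_5 - 0)/1200 = 0
  Node 6: (V_6 - V_7)/1600 + (V_6 - V_3)/43000 = 0
  Node 7: (V_7 - V_6)/1600 + (V_7 - 0)/160 + (V_7 - V_4)/6.8 = 0
Collecting terms (coefficients in siemens):
  0.2324·V_1 - 0.2128·V_2 - 0.00001099·V_4 = 0.2941
  0.2128·V_2 - 0.2128·V_1 - 0.00005556·V_5 = 0
  0.03337·V_3 - 0.00001613·V_4 - 0.00002326·V_6 = 0.5
  0.1472·V_4 - 0.00001099·V_1 - 0.00001613·V_3 - 0.0001613·V_5 - 0.1471·V_7 = 0
  0.00105·V_5 - 0.00005556·V_2 - 0.0001613·V_4 = 0
  0.0006483·V_6 - 0.00002326·V_3 - 0.000625·V_7 = 0
  0.1539·V_7 - 0.1471·V_4 - 0.000625·V_6 = 0
Solving these 7 simultaneous equations (Gaussian elimination) gives:
  V_1 = 14.95 V, V_2 = 14.95 V, V_3 = 14.98 V, V_4 = 0.1385 V
  V_5 = 0.812 V, V_6 = 0.6677 V, V_7 = 0.135 V
I_R6 = (V_7 - V_8)/R6 = (0.135 - 0)/160 = 0.0008438 A
P_R6 = I_R6² × R6 = (0.0008438)² × 160 = 0.0001139 W

Final answer: 0.0001139 W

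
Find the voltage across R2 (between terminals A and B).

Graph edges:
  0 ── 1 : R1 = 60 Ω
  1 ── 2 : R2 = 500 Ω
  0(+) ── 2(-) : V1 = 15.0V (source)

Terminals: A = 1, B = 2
R1 and R2 are in series across V1 (node 0 → node 1 → node 2), and the output A–B is taken across R2, so this is a voltage divider.
Series current: I = V1/(R1 + R2) = 15/(60 + 500) = 15/560 = 0.02679 A
V_R2 = I × R2 = V1 × R2/(R1 + R2) = 15 × 500/560 = 13.39 V

Final answer: 13.39 V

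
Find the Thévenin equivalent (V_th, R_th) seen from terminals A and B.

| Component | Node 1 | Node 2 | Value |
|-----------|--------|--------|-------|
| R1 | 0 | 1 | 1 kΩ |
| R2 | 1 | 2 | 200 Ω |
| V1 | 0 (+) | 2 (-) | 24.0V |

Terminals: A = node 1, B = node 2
Step 1 — V_th is the open-circuit voltage V_A - V_B (nothing connected across the terminals).
Nodal analysis, taking node 2 as the 0 V reference.
Source V1 fixes V_0 = 24 V.
KCL at each unknown node (sum of currents leaving = 0; resistances in Ω):
  Node 1: (V_1 - 24)/1000 + (V_1 - 0)/200 = 0
Collecting terms: 0.006 × V_1 = 0.024  =>  V_1 = 4 V
V_th = V_1 - V_2 = 4 - 0 = 4 V
Step 2 — R_th: zero the source — replace V1 by a short circuit (node 2 merges into node 0) — and find the resistance seen between A (node 1) and B (node 0).
Reduce the network between node 1 (A) and node 0 (B) by series/parallel combination:
  Rp1 = R1 ‖ R2 (parallel, both between nodes 0 and 1) = 1/(1/1000 + 1/200) = 166.7 Ω
R_th = 166.7 Ω

Final answer: V_th = 4 V, R_th = 166.7 Ω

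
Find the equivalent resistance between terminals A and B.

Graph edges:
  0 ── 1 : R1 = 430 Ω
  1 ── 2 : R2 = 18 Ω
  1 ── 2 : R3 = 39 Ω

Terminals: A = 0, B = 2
Reduce the network between node 0 (A) and node 2 (B) by series/parallel combination:
  Rp1 = R2 ‖ R3 (parallel, both between nodes 1 and 2) = 1/(1/18 + 1/39) = 12.32 Ω
  Rs1 = R1 + Rp1 (series, joined only at node 1) = 430 + 12.32 = 442.3 Ω
R_eq = 442.3 Ω

Final answer: 442.3 Ω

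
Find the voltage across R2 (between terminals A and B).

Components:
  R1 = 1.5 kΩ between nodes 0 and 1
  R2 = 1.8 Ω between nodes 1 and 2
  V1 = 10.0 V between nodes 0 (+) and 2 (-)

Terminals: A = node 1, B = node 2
R1 and R2 are in series across V1 (node 0 → node 1 → node 2), and the output A–B is taken across R2, so this is a voltage divider.
Series current: I = V1/(R1 + R2) = 10/(1500 + 1.8) = 10/1502 = 0.006659 A
V_R2 = I × R2 = V1 × R2/(R1 + R2) = 10 × 1.8/1502 = 0.01199 V

Final answer: 0.01199 V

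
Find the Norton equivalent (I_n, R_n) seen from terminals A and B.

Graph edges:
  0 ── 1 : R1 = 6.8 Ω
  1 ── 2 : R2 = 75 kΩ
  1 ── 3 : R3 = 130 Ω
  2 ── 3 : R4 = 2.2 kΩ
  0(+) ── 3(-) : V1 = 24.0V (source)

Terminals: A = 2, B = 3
Find the Thévenin equivalent first; then I_n = V_th/R_th and R_n = R_th.
Step 1 — V_th is the open-circuit voltage V_A - V_B (nothing connected across the terminals).
Nodal analysis, taking node 3 as the 0 V reference.
Source V1 fixes V_0 = 24 V.
KCL at each unknown node (sum of currents leaving = 0; resistances in Ω):
  Node 1: (V_1 - 24)/6.8 + (V_1 - V_2)/75000 + (V_1 - 0)/130 = 0
  Node 2: (V_2 - V_1)/75000 + (V_2 - 0)/2200 = 0
Collecting terms (coefficients in siemens):
  0.1548·V_1 - 0.00001333·V_2 = 3.529
  0.0004679·V_2 - 0.00001333·V_1 = 0
Determinant D = (0.1548)(0.0004679) - (-0.00001333)(-0.00001333) = 0.00007241
V_1 = [(3.529)(0.0004679) - (-0.00001333)(0)]/D = 22.81 V
V_2 = [(0.1548)(0) - (3.529)(-0.00001333)]/D = 0.6499 V
V_th = V_2 - V_3 = 0.6499 - 0 = 0.6499 V
Step 2 — R_th: zero the source — replace V1 by a short circuit (node 3 merges into node 0) — and find the resistance seen between A (node 2) and B (node 0).
Reduce the network between node 2 (A) and node 0 (B) by series/parallel combination:
  Rp1 = R1 ‖ R3 (parallel, both between nodes 0 and 1) = 1/(1/6.8 + 1/130) = 6.462 Ω
  Rs1 = R2 + Rp1 (series, joined only at node 1) = 75000 + 6.462 = 75010 Ω
  Rp2 = R4 ‖ Rs1 (parallel, both between nodes 0 and 2) = 1/(1/2200 + 1/75010) = 2137 Ω
R_th = 2.137 kΩ
I_n = V_th/R_th = 0.6499/2137 = 0.0003041 A, and R_n = R_th = 2.137 kΩ

Final answer: I_n = 0.0003041 A, R_n = 2.137 kΩ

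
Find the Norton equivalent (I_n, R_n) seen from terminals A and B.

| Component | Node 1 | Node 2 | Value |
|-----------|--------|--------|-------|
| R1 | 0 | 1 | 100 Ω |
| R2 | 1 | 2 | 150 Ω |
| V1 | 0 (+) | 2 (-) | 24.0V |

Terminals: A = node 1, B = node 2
Find the Thévenin equivalent first; then I_n = V_th/R_th and R_n = R_th.
Step 1 — V_th is the open-circuit voltage V_A - V_B (nothing connected across the terminals).
Nodal analysis, taking node 2 as the 0 V reference.
Source V1 fixes V_0 = 24 V.
KCL at each unknown node (sum of currents leaving = 0; resistances in Ω):
  Node 1: (V_1 - 24)/100 + (V_1 - 0)/150 = 0
Collecting terms: 0.01667 × V_1 = 0.24  =>  V_1 = 14.4 V
V_th = V_1 - V_2 = 14.4 - 0 = 14.4 V
Step 2 — R_th: zero the source — replace V1 by a short circuit (node 2 merges into node 0) — and find the resistance seen between A (node 1) and B (node 0).
Reduce the network between node 1 (A) and node 0 (B) by series/parallel combination:
  Rp1 = R1 ‖ R2 (parallel, both between nodes 0 and 1) = 1/(1/100 + 1/150) = 60 Ω
R_th = 60 Ω
I_n = V_th/R_th = 14.4/60 = 0.24 A, and R_n = R_th = 60 Ω

Final answer: I_n = 0.24 A, R_n = 60 Ω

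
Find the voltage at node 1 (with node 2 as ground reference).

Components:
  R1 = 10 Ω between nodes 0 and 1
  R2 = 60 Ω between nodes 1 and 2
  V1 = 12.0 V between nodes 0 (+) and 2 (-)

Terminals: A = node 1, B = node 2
Nodal analysis, taking node 2 as the 0 V reference.
Source V1 fixes V_0 = 12 V.
KCL at each unknown node (sum of currents leaving = 0; resistances in Ω):
  Node 1: (V_1 - 12)/10 + (V_1 - 0)/60 = 0
Collecting terms: 0.1167 × V_1 = 1.2  =>  V_1 = 10.29 V
The requested potential is V_1 = 10.29 V.

Final answer: V_1 = 10.29 V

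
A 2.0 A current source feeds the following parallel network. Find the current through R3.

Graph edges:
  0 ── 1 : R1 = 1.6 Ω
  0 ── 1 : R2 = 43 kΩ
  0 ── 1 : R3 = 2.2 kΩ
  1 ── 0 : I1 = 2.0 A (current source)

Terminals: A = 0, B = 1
All resistors sit directly between nodes 0 and 1, so they are in parallel and share one voltage V; the full source current 2 A splits among them.
1/R_par = 1/1.6 + 1/43000 + 1/2200 = 0.6255 S  =>  R_par = 1.599 Ω
V = I × R_par = 2 × 1.599 = 3.198 V
I_R3 = V/R3 = 3.198/2200 = 0.001453 A

Final answer: 0.001453 A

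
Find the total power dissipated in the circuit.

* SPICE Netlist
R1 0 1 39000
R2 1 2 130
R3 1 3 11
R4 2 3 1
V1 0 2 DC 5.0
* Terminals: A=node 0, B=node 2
Nodal analysis, taking node 2 as the 0 V reference.
Source V1 fixes V_0 = 5 V.
KCL at each unknown node (sum of currents leaving = 0; resistances in Ω):
  Node 1: (V_1 - 5)/39000 + (V_1 - 0)/130 + (V_1 - V_3)/11 = 0
  Node 3: (V_3 - V_1)/11 + (V_3 - 0)/1 = 0
Collecting terms (coefficients in siemens):
  0.09863·V_1 - 0.09091·V_3 = 0.0001282
  1.091·V_3 - 0.09091·V_1 = 0
Determinant D = (0.09863)(1.091) - (-0.09091)(-0.09091) = 0.09933
V_1 = [(0.0001282)(1.091) - (-0.09091)(0)]/D = 0.001408 V
V_3 = [(0.09863)(0) - (0.0001282)(-0.09091)]/D = 0.0001173 V
Power in each resistor, P = (ΔV)²/R:
  P_R1 = (5 - 0.001408)²/39000 = 0.0006407 W
  P_R2 = (0.001408 - 0)²/130 = 0.00000001525 W
  P_R3 = (0.001408 - 0.0001173)²/11 = 0.0000001514 W
  P_R4 = (0 - 0.0001173)²/1 = 0.00000001377 W
P_total = P_R1 + P_R2 + P_R3 + P_R4 = 0.0006408 W

Final answer: 0.0006408 W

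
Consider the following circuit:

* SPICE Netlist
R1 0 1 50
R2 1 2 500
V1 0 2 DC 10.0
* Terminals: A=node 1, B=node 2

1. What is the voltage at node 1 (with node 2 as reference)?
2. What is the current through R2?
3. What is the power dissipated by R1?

Nodal analysis, taking node 2 as the 0 V reference.
Source V1 fixes V_0 = 10 V.
KCL at each unknown node (sum of currents leaving = 0; resistances in Ω):
  Node 1: (V_1 - 10)/50 + (V_1 - 0)/500 = 0
Collecting terms: 0.022 × V_1 = 0.2  =>  V_1 = 9.091 V
Part 1:
  Read off the nodal solution: V_1 = 9.091 V
Part 2:
  I_R2 = (V_1 - V_2)/R2 = (9.091 - 0)/500 = 0.01818 A
  Magnitude: I_R2 = 0.01818 A
Part 3:
  I_R1 = (V_0 - V_1)/R1 = (10 - 9.091)/50 = 0.01818 A
  P_R1 = I_R1² × R1 = (0.01818)² × 50 = 0.01653 W

Final answers:
1. V_1 = 9.091 V
2. I_R2 = 0.01818 A
3. P_R1 = 0.01653 W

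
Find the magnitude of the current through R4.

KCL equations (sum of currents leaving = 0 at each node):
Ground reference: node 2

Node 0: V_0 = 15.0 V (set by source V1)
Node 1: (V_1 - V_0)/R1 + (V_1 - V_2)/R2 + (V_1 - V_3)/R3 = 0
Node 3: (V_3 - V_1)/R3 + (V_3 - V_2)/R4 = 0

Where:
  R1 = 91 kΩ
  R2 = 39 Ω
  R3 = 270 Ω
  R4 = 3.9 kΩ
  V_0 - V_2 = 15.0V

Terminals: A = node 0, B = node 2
Nodal analysis, taking node 2 as the 0 V reference.
Source V1 fixes V_0 = 15 V.
KCL at each unknown node (sum of currents leaving = 0; resistances in Ω):
  Node 1: (V_1 - 15)/91000 + (V_1 - 0)/39 + (V_1 - V_3)/270 = 0
  Node 3: (V_3 - V_1)/270 + (V_3 - 0)/3900 = 0
Collecting terms (coefficients in siemens):
  0.02936·V_1 - 0.003704·V_3 = 0.0001648
  0.00396·V_3 - 0.003704·V_1 = 0
Determinant D = (0.02936)(0.00396) - (-0.003704)(-0.003704) = 0.0001025
V_1 = [(0.0001648)(0.00396) - (-0.003704)(0)]/D = 0.006366 V
V_3 = [(0.02936)(0) - (0.0001648)(-0.003704)]/D = 0.005954 V
I_R4 = (V_2 - V_3)/R4 = (0 - 0.005954)/3900 = -0.000001527 A
|I_R4| = 0.000001527 A

Final answer: |I_R4| = 1.527e-06 A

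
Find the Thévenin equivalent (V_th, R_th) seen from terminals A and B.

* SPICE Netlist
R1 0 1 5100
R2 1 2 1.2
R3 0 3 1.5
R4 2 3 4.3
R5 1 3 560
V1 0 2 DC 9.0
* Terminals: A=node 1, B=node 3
Step 1 — V_th is the open-circuit voltage V_A - V_B (nothing connected across the terminals).
Nodal analysis, taking node 2 as the 0 V reference.
Source V1 fixes V_0 = 9 V.
KCL at each unknown node (sum of currents leaving = 0; resistances in Ω):
  Node 1: (V_1 - 9)/5100 + (V_1 - 0)/1.2 + (V_1 - V_3)/560 = 0
  Node 3: (V_3 - 9)/1.5 + (V_3 - 0)/4.3 + (V_3 - V_1)/560 = 0
Collecting terms (coefficients in siemens):
  0.8353·V_1 - 0.001786·V_3 = 0.001765
  0.901·V_3 - 0.001786·V_1 = 6
Determinant D = (0.8353)(0.901) - (-0.001786)(-0.001786) = 0.7526
V_1 = [(0.001765)(0.901) - (-0.001786)(6)]/D = 0.01635 V
V_3 = [(0.8353)(6) - (0.001765)(-0.001786)]/D = 6.659 V
V_th = V_1 - V_3 = 0.01635 - 6.659 = -6.643 V
Step 2 — R_th: zero the source — replace V1 by a short circuit (node 2 merges into node 0) — and find the resistance seen between A (node 1) and B (node 3).
Reduce the network between node 1 (A) and node 3 (B) by series/parallel combination:
  Rp1 = R1 ‖ R2 (parallel, both between nodes 0 and 1) = 1/(1/5100 + 1/1.2) = 1.2 Ω
  Rp2 = R3 ‖ R4 (parallel, both between nodes 0 and 3) = 1/(1/1.5 + 1/4.3) = 1.112 Ω
  Rs1 = Rp1 + Rp2 (series, joined only at node 0) = 1.2 + 1.112 = 2.312 Ω
  Rp3 = R5 ‖ Rs1 (parallel, both between nodes 1 and 3) = 1/(1/560 + 1/2.312) = 2.302 Ω
R_th = 2.302 Ω

Final answer: V_th = -6.643 V, R_th = 2.302 Ω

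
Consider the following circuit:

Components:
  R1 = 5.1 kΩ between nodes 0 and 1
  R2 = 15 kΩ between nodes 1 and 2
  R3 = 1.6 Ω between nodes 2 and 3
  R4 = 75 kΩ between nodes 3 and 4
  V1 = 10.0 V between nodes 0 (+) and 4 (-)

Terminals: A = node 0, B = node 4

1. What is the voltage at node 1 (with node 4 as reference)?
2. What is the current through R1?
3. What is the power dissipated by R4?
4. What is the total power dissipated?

Nodal analysis, taking node 4 as the 0 V reference.
Source V1 fixes V_0 = 10 V.
KCL at each unknown node (sum of currents leaving = 0; resistances in Ω):
  Node 1: (V_1 - 10)/5100 + (V_1 - V_2)/15000 = 0
  Node 2: (V_2 - V_1)/15000 + (V_2 - V_3)/1.6 = 0
  Node 3: (V_3 - V_2)/1.6 + (V_3 - 0)/75000 = 0
Collecting terms (coefficients in siemens):
  0.0002627·V_1 - 0.00006667·V_2 = 0.001961
  0.6251·V_2 - 0.00006667·V_1 - 0.625·V_3 = 0
  0.625·V_3 - 0.625·V_2 = 0
Solving these 3 simultaneous equations (Gaussian elimination) gives:
  V_1 = 9.464 V, V_2 = 7.886 V, V_3 = 7.886 V
Part 1:
  Read off the nodal solution: V_1 = 9.464 V
Part 2:
  I_R1 = (V_0 - V_1)/R1 = (10 - 9.464)/5100 = 0.0001052 A
  Magnitude: I_R1 = 0.0001052 A
Part 3:
  I_R4 = (V_3 - V_4)/R4 = (7.886 - 0)/75000 = 0.0001052 A
  P_R4 = I_R4² × R4 = (0.0001052)² × 75000 = 0.0008293 W
Part 4:
  Power in each resistor, P = (ΔV)²/R:
    P_R1 = (10 - 9.464)²/5100 = 0.00005639 W
    P_R2 = (9.464 - 7.886)²/15000 = 0.0001659 W
    P_R3 = (7.886 - 7.886)²/1.6 = 0.00000001769 W
    P_R4 = (7.886 - 0)²/75000 = 0.0008293 W
  P_total = P_R1 + P_R2 + P_R3 + P_R4 = 0.001052 W

Final answers:
1. V_1 = 9.464 V
2. I_R1 = 0.0001052 A
3. P_R4 = 0.0008293 W
4. P_total = 0.001052 W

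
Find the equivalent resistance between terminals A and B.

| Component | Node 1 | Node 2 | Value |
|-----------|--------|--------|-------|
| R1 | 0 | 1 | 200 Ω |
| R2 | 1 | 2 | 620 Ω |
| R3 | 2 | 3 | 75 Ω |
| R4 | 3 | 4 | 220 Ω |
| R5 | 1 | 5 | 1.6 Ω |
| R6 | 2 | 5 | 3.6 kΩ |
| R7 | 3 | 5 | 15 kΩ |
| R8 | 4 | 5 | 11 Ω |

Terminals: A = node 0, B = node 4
The network is not a plain series/parallel combination. Inject a 1 A test current into terminal A (node 0) and return it from terminal B (node 4); then R_eq = V_A / (1 A).
Nodal analysis, taking node 4 as the 0 V reference.
Current source I_test pushes 1 A into node 0 and draws it out of node 4.
KCL at each unknown node (sum of currents leaving = 0; resistances in Ω):
  Node 0: (V_0 - V_1)/200 - 1 = 0
  Node 1: (V_1 - V_0)/200 + (V_1 - V_2)/620 + (V_1 - V_5)/1.6 = 0
  Node 2: (V_2 - V_1)/620 + (V_2 - V_3)/75 + (V_2 - V_5)/3600 = 0
  Node 3: (V_3 - V_2)/75 + (V_3 - 0)/220 + (V_3 - V_5)/15000 = 0
  Node 5: (V_5 - V_1)/1.6 + (V_5 - V_2)/3600 + (V_5 - V_3)/15000 + (V_5 - 0)/11 = 0
Collecting terms (coefficients in siemens):
  0.005·V_0 - 0.005·V_1 = 1
  0.6316·V_1 - 0.005·V_0 - 0.001613·V_2 - 0.625·V_5 = 0
  0.01522·V_2 - 0.001613·V_1 - 0.01333·V_3 - 0.0002778·V_5 = 0
  0.01795·V_3 - 0.01333·V_2 - 0.00006667·V_5 = 0
  0.7163·V_5 - 0.625·V_1 - 0.0002778·V_2 - 0.00006667·V_3 = 0
Solving these 5 simultaneous equations (Gaussian elimination) gives:
  V_0 = 212.4 V, V_1 = 12.41 V, V_2 = 4.432 V, V_3 = 3.333 V
  V_5 = 10.83 V
R_eq = V_0 / 1 A = 212.4 Ω

Final answer: 212.4 Ω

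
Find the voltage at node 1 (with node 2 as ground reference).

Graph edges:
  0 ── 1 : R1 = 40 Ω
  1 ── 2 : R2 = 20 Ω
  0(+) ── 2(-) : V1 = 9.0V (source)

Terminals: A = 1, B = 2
Nodal analysis, taking node 2 as the 0 V reference.
Source V1 fixes V_0 = 9 V.
KCL at each unknown node (sum of currents leaving = 0; resistances in Ω):
  Node 1: (V_1 - 9)/40 + (V_1 - 0)/20 = 0
Collecting terms: 0.075 × V_1 = 0.225  =>  V_1 = 3 V
The requested potential is V_1 = 3 V.

Final answer: V_1 = 3 V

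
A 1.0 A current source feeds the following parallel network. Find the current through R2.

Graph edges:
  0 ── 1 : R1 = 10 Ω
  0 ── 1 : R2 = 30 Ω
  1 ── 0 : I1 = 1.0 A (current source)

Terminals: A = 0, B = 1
All resistors sit directly between nodes 0 and 1, so they are in parallel and share one voltage V; the full source current 1 A splits among them.
1/R_par = 1/10 + 1/30 = 0.1333 S  =>  R_par = 7.5 Ω
V = I × R_par = 1 × 7.5 = 7.5 V
I_R2 = V/R2 = 7.5/30 = 0.25 A

Final answer: 0.25 A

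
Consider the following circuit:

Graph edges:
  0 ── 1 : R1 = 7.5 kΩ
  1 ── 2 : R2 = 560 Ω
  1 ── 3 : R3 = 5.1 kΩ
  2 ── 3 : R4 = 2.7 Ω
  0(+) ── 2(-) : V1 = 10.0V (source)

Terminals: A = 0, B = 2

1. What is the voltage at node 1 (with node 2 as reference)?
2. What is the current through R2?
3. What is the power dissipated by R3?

Nodal analysis, taking node 2 as the 0 V reference.
Source V1 fixes V_0 = 10 V.
KCL at each unknown node (sum of currents leaving = 0; resistances in Ω):
  Node 1: (V_1 - 10)/7500 + (V_1 - 0)/560 + (V_1 - V_3)/5100 = 0
  Node 3: (V_3 - V_1)/5100 + (V_3 - 0)/2.7 = 0
Collecting terms (coefficients in siemens):
  0.002115·V_1 - 0.0001961·V_3 = 0.001333
  0.3706·V_3 - 0.0001961·V_1 = 0
Determinant D = (0.002115)(0.3706) - (-0.0001961)(-0.0001961) = 0.0007838
V_1 = [(0.001333)(0.3706) - (-0.0001961)(0)]/D = 0.6304 V
V_3 = [(0.002115)(0) - (0.001333)(-0.0001961)]/D = 0.0003336 V
Part 1:
  Read off the nodal solution: V_1 = 0.6304 V
Part 2:
  I_R2 = (V_1 - V_2)/R2 = (0.6304 - 0)/560 = 0.001126 A
  Magnitude: I_R2 = 0.001126 A
Part 3:
  I_R3 = (V_1 - V_3)/R3 = (0.6304 - 0.0003336)/5100 = 0.0001235 A
  P_R3 = I_R3² × R3 = (0.0001235)² × 5100 = 0.00007784 W

Final answers:
1. V_1 = 0.6304 V
2. I_R2 = 0.001126 A
3. P_R3 = 7.784e-05 W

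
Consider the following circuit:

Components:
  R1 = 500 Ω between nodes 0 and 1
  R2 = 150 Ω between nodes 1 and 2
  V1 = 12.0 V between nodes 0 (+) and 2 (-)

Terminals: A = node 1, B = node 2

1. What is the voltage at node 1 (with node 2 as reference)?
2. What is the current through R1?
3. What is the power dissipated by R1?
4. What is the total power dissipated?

Nodal analysis, taking node 2 as the 0 V reference.
Source V1 fixes V_0 = 12 V.
KCL at each unknown node (sum of currents leaving = 0; resistances in Ω):
  Node 1: (V_1 - 12)/500 + (V_1 - 0)/150 = 0
Collecting terms: 0.008667 × V_1 = 0.024  =>  V_1 = 2.769 V
Part 1:
  Read off the nodal solution: V_1 = 2.769 V
Part 2:
  I_R1 = (V_0 - V_1)/R1 = (12 - 2.769)/500 = 0.01846 A
  Magnitude: I_R1 = 0.01846 A
Part 3:
  I_R1 = (V_0 - V_1)/R1 = (12 - 2.769)/500 = 0.01846 A
  P_R1 = I_R1² × R1 = (0.01846)² × 500 = 0.1704 W
Part 4:
  Power in each resistor, P = (ΔV)²/R:
    P_R1 = (12 - 2.769)²/500 = 0.1704 W
    P_R2 = (2.769 - 0)²/150 = 0.05112 W
  P_total = P_R1 + P_R2 = 0.2215 W

Final answers:
1. V_1 = 2.769 V
2. I_R1 = 0.01846 A
3. P_R1 = 0.1704 W
4. P_total = 0.2215 W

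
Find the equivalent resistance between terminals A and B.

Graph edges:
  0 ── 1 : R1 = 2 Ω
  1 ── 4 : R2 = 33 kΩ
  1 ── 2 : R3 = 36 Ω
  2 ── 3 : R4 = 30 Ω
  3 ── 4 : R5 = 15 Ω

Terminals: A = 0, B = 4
Reduce the network between node 0 (A) and node 4 (B) by series/parallel combination:
  Rs1 = R3 + R4 (series, joined only at node 2) = 36 + 30 = 66 Ω
  Rs2 = R5 + Rs1 (series, joined only at node 3) = 15 + 66 = 81 Ω
  Rp1 = R2 ‖ Rs2 (parallel, both between nodes 1 and 4) = 1/(1/33000 + 1/81) = 80.8 Ω
  Rs3 = R1 + Rp1 (series, joined only at node 1) = 2 + 80.8 = 82.8 Ω
R_eq = 82.8 Ω

Final answer: 82.8 Ω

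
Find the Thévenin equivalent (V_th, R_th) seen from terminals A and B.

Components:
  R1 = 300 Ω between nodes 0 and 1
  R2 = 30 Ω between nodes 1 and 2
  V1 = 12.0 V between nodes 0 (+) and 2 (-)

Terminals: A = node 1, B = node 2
Step 1 — V_th is the open-circuit voltage V_A - V_B (nothing connected across the terminals).
Nodal analysis, taking node 2 as the 0 V reference.
Source V1 fixes V_0 = 12 V.
KCL at each unknown node (sum of currents leaving = 0; resistances in Ω):
  Node 1: (V_1 - 12)/300 + (V_1 - 0)/30 = 0
Collecting terms: 0.03667 × V_1 = 0.04  =>  V_1 = 1.091 V
V_th = V_1 - V_2 = 1.091 - 0 = 1.091 V
Step 2 — R_th: zero the source — replace V1 by a short circuit (node 2 merges into node 0) — and find the resistance seen between A (node 1) and B (node 0).
Reduce the network between node 1 (A) and node 0 (B) by series/parallel combination:
  Rp1 = R1 ‖ R2 (parallel, both between nodes 0 and 1) = 1/(1/300 + 1/30) = 27.27 Ω
R_th = 27.27 Ω

Final answer: V_th = 1.091 V, R_th = 27.27 Ω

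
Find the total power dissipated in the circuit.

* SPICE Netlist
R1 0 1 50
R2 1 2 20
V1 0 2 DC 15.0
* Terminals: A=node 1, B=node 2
Nodal analysis, taking node 2 as the 0 V reference.
Source V1 fixes V_0 = 15 V.
KCL at each unknown node (sum of currents leaving = 0; resistances in Ω):
  Node 1: (V_1 - 15)/50 + (V_1 - 0)/20 = 0
Collecting terms: 0.07 × V_1 = 0.3  =>  V_1 = 4.286 V
Power in each resistor, P = (ΔV)²/R:
  P_R1 = (15 - 4.286)²/50 = 2.296 W
  P_R2 = (4.286 - 0)²/20 = 0.9184 W
P_total = P_R1 + P_R2 = 3.214 W

Final answer: 3.214 W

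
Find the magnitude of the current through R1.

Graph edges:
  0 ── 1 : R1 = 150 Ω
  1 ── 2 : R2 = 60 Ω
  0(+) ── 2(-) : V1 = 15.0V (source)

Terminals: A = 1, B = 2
Nodal analysis, taking node 2 as the 0 V reference.
Source V1 fixes V_0 = 15 V.
KCL at each unknown node (sum of currents leaving = 0; resistances in Ω):
  Node 1: (V_1 - 15)/150 + (V_1 - 0)/60 = 0
Collecting terms: 0.02333 × V_1 = 0.1  =>  V_1 = 4.286 V
I_R1 = (V_0 - V_1)/R1 = (15 - 4.286)/150 = 0.07143 A
|I_R1| = 0.07143 A

Final answer: |I_R1| = 0.07143 A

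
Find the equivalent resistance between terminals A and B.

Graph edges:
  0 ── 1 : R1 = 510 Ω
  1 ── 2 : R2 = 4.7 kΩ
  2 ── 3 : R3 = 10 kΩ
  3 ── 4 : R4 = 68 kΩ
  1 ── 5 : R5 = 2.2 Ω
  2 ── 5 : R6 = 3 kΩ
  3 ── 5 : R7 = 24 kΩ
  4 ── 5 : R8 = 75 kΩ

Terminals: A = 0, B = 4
The network is not a plain series/parallel combination. Inject a 1 A test current into terminal A (node 0) and return it from terminal B (node 4); then R_eq = V_A / (1 A).
Nodal analysis, taking node 4 as the 0 V reference.
Current source I_test pushes 1 A into node 0 and draws it out of node 4.
KCL at each unknown node (sum of currents leaving = 0; resistances in Ω):
  Node 0: (V_0 - V_1)/510 - 1 = 0
  Node 1: (V_1 - V_0)/510 + (V_1 - V_2)/4700 + (V_1 - V_5)/2.2 = 0
  Node 2: (V_2 - V_1)/4700 + (V_2 - V_3)/10000 + (V_2 - V_5)/3000 = 0
  Node 3: (V_3 - V_2)/10000 + (V_3 - 0)/68000 + (V_3 - V_5)/24000 = 0
  Node 5: (V_5 - V_1)/2.2 + (V_5 - V_2)/3000 + (V_5 - V_3)/24000 + (V_5 - 0)/75000 = 0
Collecting terms (coefficients in siemens):
  0.001961·V_0 - 0.001961·V_1 = 1
  0.4567·V_1 - 0.001961·V_0 - 0.0002128·V_2 - 0.4545·V_5 = 0
  0.0006461·V_2 - 0.0002128·V_1 - 0.0001·V_3 - 0.0003333·V_5 = 0
  0.0001564·V_3 - 0.0001·V_2 - 0.00004167·V_5 = 0
  0.4549·V_5 - 0.4545·V_1 - 0.0003333·V_2 - 0.00004167·V_3 = 0
Solving these 5 simultaneous equations (Gaussian elimination) gives:
  V_0 = 38240 V, V_1 = 37730 V, V_2 = 37120 V, V_3 = 33790 V
  V_5 = 37730 V
R_eq = V_0 / 1 A = 38240 Ω = 38.24 kΩ

Final answer: 38.24 kΩ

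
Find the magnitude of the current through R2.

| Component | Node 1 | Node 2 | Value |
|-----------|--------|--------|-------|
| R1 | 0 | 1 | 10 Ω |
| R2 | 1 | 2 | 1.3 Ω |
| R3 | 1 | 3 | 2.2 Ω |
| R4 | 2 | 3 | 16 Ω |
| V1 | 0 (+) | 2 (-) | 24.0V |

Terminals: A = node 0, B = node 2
Nodal analysis, taking node 2 as the 0 V reference.
Source V1 fixes V_0 = 24 V.
KCL at each unknown node (sum of currents leaving = 0; resistances in Ω):
  Node 1: (V_1 - 24)/10 + (V_1 - 0)/1.3 + (V_1 - V_3)/2.2 = 0
  Node 3: (V_3 - V_1)/2.2 + (V_3 - 0)/16 = 0
Collecting terms (coefficients in siemens):
  1.324·V_1 - 0.4545·V_3 = 2.4
  0.517·V_3 - 0.4545·V_1 = 0
Determinant D = (1.324)(0.517) - (-0.4545)(-0.4545) = 0.4778
V_1 = [(2.4)(0.517) - (-0.4545)(0)]/D = 2.597 V
V_3 = [(1.324)(0) - (2.4)(-0.4545)]/D = 2.283 V
I_R2 = (V_1 - V_2)/R2 = (2.597 - 0)/1.3 = 1.998 A
|I_R2| = 1.998 A

Final answer: |I_R2| = 1.998 A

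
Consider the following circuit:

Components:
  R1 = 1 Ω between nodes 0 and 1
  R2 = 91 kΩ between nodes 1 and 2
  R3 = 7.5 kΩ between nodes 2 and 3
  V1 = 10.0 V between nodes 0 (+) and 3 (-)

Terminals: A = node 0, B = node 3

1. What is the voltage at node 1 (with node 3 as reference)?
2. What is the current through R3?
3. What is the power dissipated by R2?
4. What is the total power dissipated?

Nodal analysis, taking node 3 as the 0 V reference.
Source V1 fixes V_0 = 10 V.
KCL at each unknown node (sum of currents leaving = 0; resistances in Ω):
  Node 1: (V_1 - 10)/1 + (V_1 - V_2)/91000 = 0
  Node 2: (V_2 - V_1)/91000 + (V_2 - 0)/7500 = 0
Collecting terms (coefficients in siemens):
  1·V_1 - 0.00001099·V_2 = 10
  0.0001443·V_2 - 0.00001099·V_1 = 0
Determinant D = (1)(0.0001443) - (-0.00001099)(-0.00001099) = 0.0001443
V_1 = [(10)(0.0001443) - (-0.00001099)(0)]/D = 10 V
V_2 = [(1)(0) - (10)(-0.00001099)]/D = 0.7614 V
Part 1:
  Read off the nodal solution: V_1 = 10 V
Part 2:
  I_R3 = (V_2 - V_3)/R3 = (0.7614 - 0)/7500 = 0.0001015 A
  Magnitude: I_R3 = 0.0001015 A
Part 3:
  I_R2 = (V_1 - V_2)/R2 = (10 - 0.7614)/91000 = 0.0001015 A
  P_R2 = I_R2² × R2 = (0.0001015)² × 91000 = 0.0009379 W
Part 4:
  Power in each resistor, P = (ΔV)²/R:
    P_R1 = (10 - 10)²/1 = 0.00000001031 W
    P_R2 = (10 - 0.7614)²/91000 = 0.0009379 W
    P_R3 = (0.7614 - 0)²/7500 = 0.0000773 W
  P_total = P_R1 + P_R2 + P_R3 = 0.001015 W

Final answers:
1. V_1 = 10 V
2. I_R3 = 0.0001015 A
3. P_R2 = 0.0009379 W
4. P_total = 0.001015 W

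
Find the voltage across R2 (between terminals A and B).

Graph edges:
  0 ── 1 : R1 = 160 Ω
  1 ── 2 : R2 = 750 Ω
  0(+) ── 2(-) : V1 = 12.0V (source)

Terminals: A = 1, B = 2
R1 and R2 are in series across V1 (node 0 → node 1 → node 2), and the output A–B is taken across R2, so this is a voltage divider.
Series current: I = V1/(R1 + R2) = 12/(160 + 750) = 12/910 = 0.01319 A
V_R2 = I × R2 = V1 × R2/(R1 + R2) = 12 × 750/910 = 9.89 V

Final answer: 9.89 V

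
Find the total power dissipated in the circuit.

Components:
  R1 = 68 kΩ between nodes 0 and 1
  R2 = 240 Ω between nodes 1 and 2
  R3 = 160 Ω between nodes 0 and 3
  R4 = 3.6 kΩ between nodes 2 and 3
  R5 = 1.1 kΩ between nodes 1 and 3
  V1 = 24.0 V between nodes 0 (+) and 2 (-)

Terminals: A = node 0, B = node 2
Nodal analysis, taking node 2 as the 0 V reference.
Source V1 fixes V_0 = 24 V.
KCL at each unknown node (sum of currents leaving = 0; resistances in Ω):
  Node 1: (V_1 - 24)/68000 + (V_1 - 0)/240 + (V_1 - V_3)/1100 = 0
  Node 3: (V_3 - 24)/160 + (V_3 - 0)/3600 + (V_3 - V_1)/1100 = 0
Collecting terms (coefficients in siemens):
  0.00509·V_1 - 0.0009091·V_3 = 0.0003529
  0.007437·V_3 - 0.0009091·V_1 = 0.15
Determinant D = (0.00509)(0.007437) - (-0.0009091)(-0.0009091) = 0.00003703
V_1 = [(0.0003529)(0.007437) - (-0.0009091)(0.15)]/D = 3.753 V
V_3 = [(0.00509)(0.15) - (0.0003529)(-0.0009091)]/D = 20.63 V
Power in each resistor, P = (ΔV)²/R:
  P_R1 = (24 - 3.753)²/68000 = 0.006028 W
  P_R2 = (3.753 - 0)²/240 = 0.0587 W
  P_R3 = (24 - 20.63)²/160 = 0.07104 W
  P_R4 = (0 - 20.63)²/3600 = 0.1182 W
  P_R5 = (3.753 - 20.63)²/1100 = 0.2589 W
P_total = P_R1 + P_R2 + P_R3 + P_R4 + P_R5 = 0.5129 W

Final answer: 0.5129 W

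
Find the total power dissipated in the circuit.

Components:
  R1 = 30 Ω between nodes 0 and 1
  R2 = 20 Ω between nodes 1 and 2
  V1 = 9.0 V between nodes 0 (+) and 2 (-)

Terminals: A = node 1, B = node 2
Nodal analysis, taking node 2 as the 0 V reference.
Source V1 fixes V_0 = 9 V.
KCL at each unknown node (sum of currents leaving = 0; resistances in Ω):
  Node 1: (V_1 - 9)/30 + (V_1 - 0)/20 = 0
Collecting terms: 0.08333 × V_1 = 0.3  =>  V_1 = 3.6 V
Power in each resistor, P = (ΔV)²/R:
  P_R1 = (9 - 3.6)²/30 = 0.972 W
  P_R2 = (3.6 - 0)²/20 = 0.648 W
P_total = P_R1 + P_R2 = 1.62 W

Final answer: 1.62 W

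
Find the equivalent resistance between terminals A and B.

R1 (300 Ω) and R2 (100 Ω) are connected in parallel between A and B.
Reduce the network between node 0 (A) and node 1 (B) by series/parallel combination:
  Rp1 = R1 ‖ R2 (parallel, both between nodes 0 and 1) = 1/(1/300 + 1/100) = 75 Ω
R_eq = 75 Ω

Final answer: 75 Ω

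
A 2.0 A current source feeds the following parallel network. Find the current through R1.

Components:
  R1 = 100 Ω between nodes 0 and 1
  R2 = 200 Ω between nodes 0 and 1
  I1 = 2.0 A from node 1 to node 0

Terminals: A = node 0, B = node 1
All resistors sit directly between nodes 0 and 1, so they are in parallel and share one voltage V; the full source current 2 A splits among them.
1/R_par = 1/100 + 1/200 = 0.015 S  =>  R_par = 66.67 Ω
V = I × R_par = 2 × 66.67 = 133.3 V
I_R1 = V/R1 = 133.3/100 = 1.333 A

Final answer: 1.333 A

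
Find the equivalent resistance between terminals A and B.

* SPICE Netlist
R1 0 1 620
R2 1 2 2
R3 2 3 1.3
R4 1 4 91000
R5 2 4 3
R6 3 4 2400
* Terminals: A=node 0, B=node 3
The network is not a plain series/parallel combination. Inject a 1 A test current into terminal A (node 0) and return it from terminal B (node 3); then R_eq = V_A / (1 A).
Nodal analysis, taking node 3 as the 0 V reference.
Current source I_test pushes 1 A into node 0 and draws it out of node 3.
KCL at each unknown node (sum of currents leaving = 0; resistances in Ω):
  Node 0: (V_0 - V_1)/620 - 1 = 0
  Node 1: (V_1 - V_0)/620 + (V_1 - V_2)/2 + (V_1 - V_4)/91000 = 0
  Node 2: (V_2 - V_1)/2 + (V_2 - 0)/1.3 + (V_2 - V_4)/3 = 0
  Node 4: (V_4 - V_1)/91000 + (V_4 - V_2)/3 + (V_4 - 0)/2400 = 0
Collecting terms (coefficients in siemens):
  0.001613·V_0 - 0.001613·V_1 = 1
  0.5016·V_1 - 0.001613·V_0 - 0.5·V_2 - 0.00001099·V_4 = 0
  1.603·V_2 - 0.5·V_1 - 0.3333·V_4 = 0
  0.3338·V_4 - 0.00001099·V_1 - 0.3333·V_2 = 0
Solving these 4 simultaneous equations (Gaussian elimination) gives:
  V_0 = 623.3 V, V_1 = 3.299 V, V_2 = 1.299 V, V_4 = 1.298 V
R_eq = V_0 / 1 A = 623.3 Ω

Final answer: 623.3 Ω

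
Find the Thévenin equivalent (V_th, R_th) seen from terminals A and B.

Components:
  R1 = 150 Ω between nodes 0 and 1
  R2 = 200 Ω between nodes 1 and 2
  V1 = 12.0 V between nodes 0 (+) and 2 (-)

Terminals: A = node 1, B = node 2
Step 1 — V_th is the open-circuit voltage V_A - V_B (nothing connected across the terminals).
Nodal analysis, taking node 2 as the 0 V reference.
Source V1 fixes V_0 = 12 V.
KCL at each unknown node (sum of currents leaving = 0; resistances in Ω):
  Node 1: (V_1 - 12)/150 + (V_1 - 0)/200 = 0
Collecting terms: 0.01167 × V_1 = 0.08  =>  V_1 = 6.857 V
V_th = V_1 - V_2 = 6.857 - 0 = 6.857 V
Step 2 — R_th: zero the source — replace V1 by a short circuit (node 2 merges into node 0) — and find the resistance seen between A (node 1) and B (node 0).
Reduce the network between node 1 (A) and node 0 (B) by series/parallel combination:
  Rp1 = R1 ‖ R2 (parallel, both between nodes 0 and 1) = 1/(1/150 + 1/200) = 85.71 Ω
R_th = 85.71 Ω

Final answer: V_th = 6.857 V, R_th = 85.71 Ω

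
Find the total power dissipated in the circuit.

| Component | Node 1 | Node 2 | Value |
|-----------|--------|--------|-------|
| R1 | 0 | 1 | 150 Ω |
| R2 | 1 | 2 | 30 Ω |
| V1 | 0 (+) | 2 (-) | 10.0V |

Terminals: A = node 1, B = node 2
Nodal analysis, taking node 2 as the 0 V reference.
Source V1 fixes V_0 = 10 V.
KCL at each unknown node (sum of currents leaving = 0; resistances in Ω):
  Node 1: (V_1 - 10)/150 + (V_1 - 0)/30 = 0
Collecting terms: 0.04 × V_1 = 0.06667  =>  V_1 = 1.667 V
Power in each resistor, P = (ΔV)²/R:
  P_R1 = (10 - 1.667)²/150 = 0.463 W
  P_R2 = (1.667 - 0)²/30 = 0.09259 W
P_total = P_R1 + P_R2 = 0.5556 W

Final answer: 0.5556 W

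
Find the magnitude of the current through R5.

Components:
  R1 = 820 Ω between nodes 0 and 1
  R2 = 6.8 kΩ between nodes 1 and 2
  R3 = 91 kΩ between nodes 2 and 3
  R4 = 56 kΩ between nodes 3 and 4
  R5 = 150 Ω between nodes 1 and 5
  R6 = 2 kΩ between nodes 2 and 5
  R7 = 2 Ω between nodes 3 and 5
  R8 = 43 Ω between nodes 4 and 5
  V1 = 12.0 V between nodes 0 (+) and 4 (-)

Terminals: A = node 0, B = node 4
Nodal analysis, taking node 4 as the 0 V reference.
Source V1 fixes V_0 = 12 V.
KCL at each unknown node (sum of currents leaving = 0; resistances in Ω):
  Node 1: (V_1 - 12)/820 + (V_1 - V_2)/6800 + (V_1 - V_5)/150 = 0
  Node 2: (V_2 - V_1)/6800 + (V_2 - V_3)/91000 + (V_2 - V_5)/2000 = 0
  Node 3: (V_3 - V_2)/91000 + (V_3 - 0)/56000 + (V_3 - V_5)/2 = 0
  Node 5: (V_5 - V_1)/150 + (V_5 - V_2)/2000 + (V_5 - V_3)/2 + (V_5 - 0)/43 = 0
Collecting terms (coefficients in siemens):
  0.008033·V_1 - 0.0001471·V_2 - 0.006667·V_5 = 0.01463
  0.000658·V_2 - 0.0001471·V_1 - 0.00001099·V_3 - 0.0005·V_5 = 0
  0.5·V_3 - 0.00001099·V_2 - 0.5·V_5 = 0
  0.5304·V_5 - 0.006667·V_1 - 0.0005·V_2 - 0.5·V_3 = 0
Solving these 4 simultaneous equations (Gaussian elimination) gives:
  V_1 = 2.262 V, V_2 = 0.9017 V, V_3 = 0.5103 V, V_5 = 0.5103 V
I_R5 = (V_1 - V_5)/R5 = (2.262 - 0.5103)/150 = 0.01168 A
|I_R5| = 0.01168 A

Final answer: |I_R5| = 0.01168 A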